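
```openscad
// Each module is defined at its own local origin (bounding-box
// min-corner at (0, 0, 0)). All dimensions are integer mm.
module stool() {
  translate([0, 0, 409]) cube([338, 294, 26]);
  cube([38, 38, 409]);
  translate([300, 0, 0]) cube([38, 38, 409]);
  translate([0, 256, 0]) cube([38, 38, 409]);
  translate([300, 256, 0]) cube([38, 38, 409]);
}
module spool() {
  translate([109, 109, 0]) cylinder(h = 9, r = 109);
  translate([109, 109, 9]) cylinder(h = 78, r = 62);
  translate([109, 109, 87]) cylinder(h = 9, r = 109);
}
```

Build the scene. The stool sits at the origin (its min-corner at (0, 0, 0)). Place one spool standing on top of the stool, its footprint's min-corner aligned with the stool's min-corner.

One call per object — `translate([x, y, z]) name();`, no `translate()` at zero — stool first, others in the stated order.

stool();
translate([0, 0, 435]) spool();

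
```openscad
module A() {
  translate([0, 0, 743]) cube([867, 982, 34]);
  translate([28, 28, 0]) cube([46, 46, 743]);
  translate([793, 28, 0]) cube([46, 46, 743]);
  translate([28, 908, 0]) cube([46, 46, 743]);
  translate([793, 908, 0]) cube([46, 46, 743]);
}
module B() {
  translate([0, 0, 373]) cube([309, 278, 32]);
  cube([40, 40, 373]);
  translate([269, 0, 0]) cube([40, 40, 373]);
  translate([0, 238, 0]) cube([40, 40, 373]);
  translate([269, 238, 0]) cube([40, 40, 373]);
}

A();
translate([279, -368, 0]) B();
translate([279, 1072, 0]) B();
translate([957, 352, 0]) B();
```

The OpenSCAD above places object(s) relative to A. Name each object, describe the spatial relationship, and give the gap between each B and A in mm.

Each stool's nearest face is 90 mm from the table's bounding box.

A is a table. B is a stool. Three stools sit around the table at the −y, +y, +x sides. The gap between each stool and the table is 90 mm.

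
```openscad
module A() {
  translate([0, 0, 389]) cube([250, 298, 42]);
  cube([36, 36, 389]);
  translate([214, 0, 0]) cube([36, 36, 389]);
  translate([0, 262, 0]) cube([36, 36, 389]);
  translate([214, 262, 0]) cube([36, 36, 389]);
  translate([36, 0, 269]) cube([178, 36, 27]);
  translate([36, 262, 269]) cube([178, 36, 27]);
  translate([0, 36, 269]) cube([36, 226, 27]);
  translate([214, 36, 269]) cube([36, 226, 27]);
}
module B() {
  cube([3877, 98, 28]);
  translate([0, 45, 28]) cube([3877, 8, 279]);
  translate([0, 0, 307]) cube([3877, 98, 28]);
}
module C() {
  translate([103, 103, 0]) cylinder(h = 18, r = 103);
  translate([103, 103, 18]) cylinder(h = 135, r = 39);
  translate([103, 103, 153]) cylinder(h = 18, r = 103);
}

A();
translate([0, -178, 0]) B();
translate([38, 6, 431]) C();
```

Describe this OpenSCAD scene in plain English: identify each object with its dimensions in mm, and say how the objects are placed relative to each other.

A is a simple wooden stool: a rectangular seat 250 mm (x) by 298 mm (y), 42 mm thick, top face at z = 431 mm, on four square legs, each 36×36 mm in cross-section. The legs rest on z = 0, each flush with a corner of the seat. Four stretchers, 36 mm wide and 27 mm tall, connect adjacent legs with their undersides at z = 269 mm, each running between the inner faces of the legs it joins and aligned with the legs' outer faces on the other axis.

B is an I-beam lying along x, 3877 mm long. Overall section height 335 mm. Two flanges 98 mm wide (y) and 28 mm thick, one on the floor and one at the top; a web 8 mm thick runs between them, centred on the flange width.

C is a spool: two coaxial disc flanges of radius 103 mm and thickness 18 mm, joined by a core cylinder of radius 39 mm and height 135 mm. The lower flange rests on z = 0 and the three cylinders share a vertical axis.

The I-beam is on the floor beside the stool on its −y side. The spool is on top of the stool.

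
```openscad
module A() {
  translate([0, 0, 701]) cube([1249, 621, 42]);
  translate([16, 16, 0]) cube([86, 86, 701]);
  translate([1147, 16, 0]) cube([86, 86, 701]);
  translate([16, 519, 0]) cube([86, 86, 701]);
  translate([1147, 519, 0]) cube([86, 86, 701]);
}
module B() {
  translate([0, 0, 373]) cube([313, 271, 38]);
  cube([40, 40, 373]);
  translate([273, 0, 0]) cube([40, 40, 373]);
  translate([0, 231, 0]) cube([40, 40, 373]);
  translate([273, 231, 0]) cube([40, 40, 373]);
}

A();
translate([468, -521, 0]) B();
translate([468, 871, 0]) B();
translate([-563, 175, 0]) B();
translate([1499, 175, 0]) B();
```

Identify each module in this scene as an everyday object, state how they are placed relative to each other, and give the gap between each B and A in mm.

A is a table. B is a stool. Four stools sit around the table at the −y, +y, −x, +x sides. The gap between each stool and the table is 250 mm.

Each stool's nearest face is 250 mm from the table's bounding box.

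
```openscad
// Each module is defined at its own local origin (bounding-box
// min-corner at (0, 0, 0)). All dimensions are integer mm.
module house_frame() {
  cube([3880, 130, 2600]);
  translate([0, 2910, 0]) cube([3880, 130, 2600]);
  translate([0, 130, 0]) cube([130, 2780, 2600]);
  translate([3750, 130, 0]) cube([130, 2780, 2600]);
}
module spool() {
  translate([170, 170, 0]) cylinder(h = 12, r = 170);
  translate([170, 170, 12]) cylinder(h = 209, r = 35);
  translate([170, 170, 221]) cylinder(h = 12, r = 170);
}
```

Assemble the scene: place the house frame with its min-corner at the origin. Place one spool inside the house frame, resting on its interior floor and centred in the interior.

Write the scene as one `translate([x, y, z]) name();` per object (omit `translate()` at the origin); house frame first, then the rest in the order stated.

house_frame();
translate([1770, 1350, 0]) spool();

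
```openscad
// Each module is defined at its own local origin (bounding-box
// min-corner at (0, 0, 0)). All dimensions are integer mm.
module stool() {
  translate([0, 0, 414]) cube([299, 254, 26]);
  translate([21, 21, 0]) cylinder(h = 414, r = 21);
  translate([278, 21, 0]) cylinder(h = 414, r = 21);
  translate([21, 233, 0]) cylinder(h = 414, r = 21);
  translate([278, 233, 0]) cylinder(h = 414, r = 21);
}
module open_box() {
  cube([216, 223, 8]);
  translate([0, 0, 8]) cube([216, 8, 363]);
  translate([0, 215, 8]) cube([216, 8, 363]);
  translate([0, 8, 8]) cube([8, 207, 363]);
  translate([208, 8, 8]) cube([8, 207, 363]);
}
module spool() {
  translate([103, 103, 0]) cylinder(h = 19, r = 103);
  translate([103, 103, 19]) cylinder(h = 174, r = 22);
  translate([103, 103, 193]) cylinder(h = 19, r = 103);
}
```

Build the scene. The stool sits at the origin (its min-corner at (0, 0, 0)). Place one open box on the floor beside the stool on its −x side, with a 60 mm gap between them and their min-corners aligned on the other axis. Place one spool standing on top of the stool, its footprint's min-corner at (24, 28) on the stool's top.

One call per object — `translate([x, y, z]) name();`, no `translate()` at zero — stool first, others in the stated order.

stool();
translate([-276, 0, 0]) open_box();
translate([24, 28, 440]) spool();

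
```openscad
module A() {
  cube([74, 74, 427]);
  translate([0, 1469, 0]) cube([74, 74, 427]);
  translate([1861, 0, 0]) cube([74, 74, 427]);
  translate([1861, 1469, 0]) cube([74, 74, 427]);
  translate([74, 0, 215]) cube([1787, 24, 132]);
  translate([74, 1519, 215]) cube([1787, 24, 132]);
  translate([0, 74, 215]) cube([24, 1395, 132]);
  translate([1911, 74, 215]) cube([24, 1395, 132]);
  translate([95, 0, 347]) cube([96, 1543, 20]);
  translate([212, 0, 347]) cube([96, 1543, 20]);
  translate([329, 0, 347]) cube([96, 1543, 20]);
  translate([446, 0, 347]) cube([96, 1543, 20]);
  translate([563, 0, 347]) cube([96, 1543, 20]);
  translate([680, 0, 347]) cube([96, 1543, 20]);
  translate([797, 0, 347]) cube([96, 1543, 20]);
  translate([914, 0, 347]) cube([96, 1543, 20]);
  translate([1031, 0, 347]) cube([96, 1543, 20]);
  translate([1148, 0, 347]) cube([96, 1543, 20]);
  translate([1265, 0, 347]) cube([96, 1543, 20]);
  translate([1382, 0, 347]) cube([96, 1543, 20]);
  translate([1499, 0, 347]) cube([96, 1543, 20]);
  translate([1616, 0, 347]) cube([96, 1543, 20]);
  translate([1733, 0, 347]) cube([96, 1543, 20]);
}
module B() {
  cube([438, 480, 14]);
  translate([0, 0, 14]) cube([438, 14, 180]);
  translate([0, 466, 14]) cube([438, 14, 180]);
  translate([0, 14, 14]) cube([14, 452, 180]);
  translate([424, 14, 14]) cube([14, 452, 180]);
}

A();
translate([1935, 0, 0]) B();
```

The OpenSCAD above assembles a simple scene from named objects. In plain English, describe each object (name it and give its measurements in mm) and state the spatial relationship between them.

A is a bed frame 1935 mm long (x) by 1543 mm wide (y). Four 74×74 mm corner posts, 427 mm tall, at the corners of the footprint. Four rails of 24 mm thickness and 132 mm height run between adjacent posts with their undersides at z = 215 mm, their outer faces flush with the outside of the frame (the two x-running rails run between the posts' inner faces; the two y-running rails run between the posts' inner faces). 15 slats, each 96 mm wide (x) and 20 mm thick, lie across the top of the two x-running rails, running the full 1543 mm width of the frame in y; the slats are evenly spaced along x between the inner faces of the end posts with equal gaps (rounded down to the nearest mm) at the −x end and between each pair — any rounding remainder accumulates at the +x end.

B is an open storage box with external size 438×480×194 mm and wall thickness 14 mm (the base is also 14 mm thick). The base covers the whole footprint; the four walls stand on the base, with the y-facing walls full-width and the x-facing walls fitting between their inner faces.

The open box is against the bed frame's +x side, with their −y faces flush.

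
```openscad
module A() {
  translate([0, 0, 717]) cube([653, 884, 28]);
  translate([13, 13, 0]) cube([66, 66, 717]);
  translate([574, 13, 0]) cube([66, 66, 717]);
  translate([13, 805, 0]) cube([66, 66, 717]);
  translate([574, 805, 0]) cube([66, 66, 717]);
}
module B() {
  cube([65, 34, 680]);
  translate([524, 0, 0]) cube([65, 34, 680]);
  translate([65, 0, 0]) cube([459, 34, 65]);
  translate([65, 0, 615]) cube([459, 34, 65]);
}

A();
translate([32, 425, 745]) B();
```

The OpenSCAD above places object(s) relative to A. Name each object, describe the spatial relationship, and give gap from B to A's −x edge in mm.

The picture frame's min-x is at 32; the table's min-x is 0; gap = 32 mm.

A is a table. B is a picture frame. The picture frame is on top of the table, centred. The gap from the picture frame to the table's −x edge is 32 mm.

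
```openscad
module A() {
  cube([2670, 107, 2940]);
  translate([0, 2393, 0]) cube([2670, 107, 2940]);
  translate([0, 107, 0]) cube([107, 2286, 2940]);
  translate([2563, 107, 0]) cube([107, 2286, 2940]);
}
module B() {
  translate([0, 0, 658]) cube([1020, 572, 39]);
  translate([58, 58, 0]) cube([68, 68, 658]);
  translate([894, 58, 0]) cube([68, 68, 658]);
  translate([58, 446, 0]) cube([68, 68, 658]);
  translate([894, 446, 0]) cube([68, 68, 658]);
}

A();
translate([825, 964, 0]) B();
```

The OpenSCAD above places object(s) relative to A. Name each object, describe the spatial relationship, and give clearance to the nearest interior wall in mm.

Clearances: x = 718, y = 857; minimum 718 mm.

A is a house frame. B is a table. The table sits inside the house frame, centred. The clearance to the nearest interior wall is 718 mm.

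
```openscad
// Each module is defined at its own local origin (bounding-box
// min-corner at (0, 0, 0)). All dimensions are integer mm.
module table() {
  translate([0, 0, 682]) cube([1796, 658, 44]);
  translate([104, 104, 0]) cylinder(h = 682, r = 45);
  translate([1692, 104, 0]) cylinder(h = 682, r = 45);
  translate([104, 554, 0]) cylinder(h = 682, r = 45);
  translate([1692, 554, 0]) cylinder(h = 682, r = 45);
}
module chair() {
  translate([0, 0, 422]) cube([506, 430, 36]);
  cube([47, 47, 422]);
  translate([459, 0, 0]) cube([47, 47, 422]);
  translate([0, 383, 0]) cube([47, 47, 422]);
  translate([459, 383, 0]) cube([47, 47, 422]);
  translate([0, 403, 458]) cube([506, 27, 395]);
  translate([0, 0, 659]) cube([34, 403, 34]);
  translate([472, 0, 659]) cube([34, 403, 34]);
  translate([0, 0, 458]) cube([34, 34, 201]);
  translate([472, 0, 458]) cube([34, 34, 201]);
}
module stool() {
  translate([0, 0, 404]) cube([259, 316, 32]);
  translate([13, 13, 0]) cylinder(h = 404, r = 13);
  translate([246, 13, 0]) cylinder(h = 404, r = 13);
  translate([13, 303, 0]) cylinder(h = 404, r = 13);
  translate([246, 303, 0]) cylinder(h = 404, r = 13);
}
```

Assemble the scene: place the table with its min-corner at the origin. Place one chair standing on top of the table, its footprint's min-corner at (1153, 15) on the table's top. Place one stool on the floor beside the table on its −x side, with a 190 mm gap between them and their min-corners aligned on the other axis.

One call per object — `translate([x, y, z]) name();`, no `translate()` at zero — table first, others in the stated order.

table();
translate([1153, 15, 726]) chair();
translate([-449, 0, 0]) stool();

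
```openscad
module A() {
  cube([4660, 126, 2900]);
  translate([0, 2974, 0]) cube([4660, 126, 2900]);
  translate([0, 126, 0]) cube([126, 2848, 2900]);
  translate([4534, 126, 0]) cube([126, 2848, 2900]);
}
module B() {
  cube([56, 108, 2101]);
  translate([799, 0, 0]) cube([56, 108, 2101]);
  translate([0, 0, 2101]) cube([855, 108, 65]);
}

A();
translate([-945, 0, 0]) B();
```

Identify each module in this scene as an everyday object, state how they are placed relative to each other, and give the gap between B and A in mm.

A is a house frame. B is a door frame. The door frame is on the floor beside the house frame on its −x side. The gap between the door frame and the house frame is 90 mm.

The door frame's nearest face is 90 mm from the house frame's −x face.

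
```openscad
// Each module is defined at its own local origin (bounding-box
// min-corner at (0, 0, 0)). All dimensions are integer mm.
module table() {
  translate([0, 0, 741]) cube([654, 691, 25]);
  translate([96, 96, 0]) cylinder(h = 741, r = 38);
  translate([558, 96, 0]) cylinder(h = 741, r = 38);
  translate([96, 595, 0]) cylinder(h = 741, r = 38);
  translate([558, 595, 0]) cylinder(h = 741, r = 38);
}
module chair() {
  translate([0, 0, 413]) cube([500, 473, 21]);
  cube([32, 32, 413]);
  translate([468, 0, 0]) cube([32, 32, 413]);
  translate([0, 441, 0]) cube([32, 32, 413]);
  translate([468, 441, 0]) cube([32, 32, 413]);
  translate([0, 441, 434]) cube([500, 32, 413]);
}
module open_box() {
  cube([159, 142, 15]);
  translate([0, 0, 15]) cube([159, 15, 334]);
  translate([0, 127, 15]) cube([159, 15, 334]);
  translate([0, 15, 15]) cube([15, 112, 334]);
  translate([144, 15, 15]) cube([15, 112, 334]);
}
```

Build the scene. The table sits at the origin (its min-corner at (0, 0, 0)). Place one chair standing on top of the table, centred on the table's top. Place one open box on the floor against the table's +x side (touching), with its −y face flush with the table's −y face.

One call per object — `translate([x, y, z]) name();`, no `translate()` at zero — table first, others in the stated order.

table();
translate([77, 109, 766]) chair();
translate([654, 0, 0]) open_box();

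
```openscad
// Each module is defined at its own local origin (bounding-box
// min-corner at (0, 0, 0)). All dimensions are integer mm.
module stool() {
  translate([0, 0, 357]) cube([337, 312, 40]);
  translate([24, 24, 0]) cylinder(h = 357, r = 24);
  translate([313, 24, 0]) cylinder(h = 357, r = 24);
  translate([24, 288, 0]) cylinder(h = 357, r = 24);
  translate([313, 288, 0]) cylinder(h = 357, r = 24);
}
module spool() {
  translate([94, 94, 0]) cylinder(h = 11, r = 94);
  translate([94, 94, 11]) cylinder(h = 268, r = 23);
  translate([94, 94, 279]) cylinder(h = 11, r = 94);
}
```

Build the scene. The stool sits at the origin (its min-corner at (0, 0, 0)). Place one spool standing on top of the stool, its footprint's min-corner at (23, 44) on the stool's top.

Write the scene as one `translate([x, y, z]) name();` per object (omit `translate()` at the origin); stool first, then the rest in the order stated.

stool();
translate([23, 44, 397]) spool();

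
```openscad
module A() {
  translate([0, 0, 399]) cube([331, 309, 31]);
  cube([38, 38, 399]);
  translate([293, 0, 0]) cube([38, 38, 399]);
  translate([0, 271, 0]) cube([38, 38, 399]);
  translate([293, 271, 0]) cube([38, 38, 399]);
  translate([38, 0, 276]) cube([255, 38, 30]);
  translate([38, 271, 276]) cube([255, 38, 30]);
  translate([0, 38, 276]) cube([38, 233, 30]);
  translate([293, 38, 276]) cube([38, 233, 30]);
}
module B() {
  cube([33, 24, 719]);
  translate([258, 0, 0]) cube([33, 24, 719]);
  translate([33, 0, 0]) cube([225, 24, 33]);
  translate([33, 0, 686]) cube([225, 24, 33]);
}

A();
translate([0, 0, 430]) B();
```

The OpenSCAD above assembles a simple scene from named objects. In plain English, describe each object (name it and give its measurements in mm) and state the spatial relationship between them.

A is a four-legged stool. The seat is a 331×309×31 mm slab whose top surface is at z = 430 mm; four square legs, each 38×38 mm in cross-section, run from the floor (z = 0) to the underside of the seat, each flush with a corner of the seat. Four stretchers, 38 mm wide and 30 mm tall, connect adjacent legs with their undersides at z = 276 mm, each running between the inner faces of the legs it joins and aligned with the legs' outer faces on the other axis.

B is a rectangular picture frame lying in the x–z plane (depth along y). The opening is 225 mm wide (x) by 653 mm tall (z), surrounded by a border 33 mm wide on all four sides. The frame is 24 mm deep and is made of two full-height vertical stiles with two horizontal rails fitted between them.

The picture frame is on top of the stool.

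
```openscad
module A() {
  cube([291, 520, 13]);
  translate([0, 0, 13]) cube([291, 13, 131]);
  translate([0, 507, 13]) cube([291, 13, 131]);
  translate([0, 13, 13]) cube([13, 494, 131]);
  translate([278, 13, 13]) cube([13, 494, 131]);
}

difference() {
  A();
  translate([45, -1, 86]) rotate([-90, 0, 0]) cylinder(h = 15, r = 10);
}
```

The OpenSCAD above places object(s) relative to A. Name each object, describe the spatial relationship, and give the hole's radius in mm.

The subtracted cylinder has r = 10 mm.

A is an open box. The open box has a circular hole through its front wall. The hole's radius is 10 mm.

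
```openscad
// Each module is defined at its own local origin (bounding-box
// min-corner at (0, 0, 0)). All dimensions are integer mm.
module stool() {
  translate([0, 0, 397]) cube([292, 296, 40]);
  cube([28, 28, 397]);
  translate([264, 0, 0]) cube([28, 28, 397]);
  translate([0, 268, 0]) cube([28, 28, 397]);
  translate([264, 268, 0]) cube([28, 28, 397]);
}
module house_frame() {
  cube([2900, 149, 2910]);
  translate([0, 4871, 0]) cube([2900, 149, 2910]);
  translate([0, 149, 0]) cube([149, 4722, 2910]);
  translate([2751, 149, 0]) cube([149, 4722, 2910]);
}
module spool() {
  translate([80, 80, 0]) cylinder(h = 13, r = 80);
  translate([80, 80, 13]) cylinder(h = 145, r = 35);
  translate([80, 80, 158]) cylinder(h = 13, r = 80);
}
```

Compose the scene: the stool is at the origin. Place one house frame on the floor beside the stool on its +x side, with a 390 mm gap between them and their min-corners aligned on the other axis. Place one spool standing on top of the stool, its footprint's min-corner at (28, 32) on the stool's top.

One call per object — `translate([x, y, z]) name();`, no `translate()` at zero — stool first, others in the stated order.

stool();
translate([682, 0, 0]) house_frame();
translate([28, 32, 437]) spool();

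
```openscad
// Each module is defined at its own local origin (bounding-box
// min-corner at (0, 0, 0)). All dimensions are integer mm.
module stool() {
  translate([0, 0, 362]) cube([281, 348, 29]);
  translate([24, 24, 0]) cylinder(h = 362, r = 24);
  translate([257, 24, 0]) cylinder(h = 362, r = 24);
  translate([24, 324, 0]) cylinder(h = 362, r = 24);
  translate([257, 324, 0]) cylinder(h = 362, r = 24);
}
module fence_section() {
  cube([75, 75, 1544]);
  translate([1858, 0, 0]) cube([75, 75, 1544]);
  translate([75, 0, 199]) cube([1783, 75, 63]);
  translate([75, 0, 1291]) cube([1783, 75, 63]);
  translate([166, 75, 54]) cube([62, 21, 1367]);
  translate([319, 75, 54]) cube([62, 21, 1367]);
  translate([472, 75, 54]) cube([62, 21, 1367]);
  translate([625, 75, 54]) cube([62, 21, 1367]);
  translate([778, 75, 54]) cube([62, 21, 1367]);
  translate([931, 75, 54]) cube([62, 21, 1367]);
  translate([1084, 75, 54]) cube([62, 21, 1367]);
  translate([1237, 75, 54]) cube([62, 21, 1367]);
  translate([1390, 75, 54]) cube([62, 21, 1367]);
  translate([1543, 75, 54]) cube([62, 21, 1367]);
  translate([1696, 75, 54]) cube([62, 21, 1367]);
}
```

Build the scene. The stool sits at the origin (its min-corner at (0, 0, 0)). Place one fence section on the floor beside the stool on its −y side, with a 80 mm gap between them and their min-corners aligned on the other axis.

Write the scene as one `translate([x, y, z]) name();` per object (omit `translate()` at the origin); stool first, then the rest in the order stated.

stool();
translate([0, -176, 0]) fence_section();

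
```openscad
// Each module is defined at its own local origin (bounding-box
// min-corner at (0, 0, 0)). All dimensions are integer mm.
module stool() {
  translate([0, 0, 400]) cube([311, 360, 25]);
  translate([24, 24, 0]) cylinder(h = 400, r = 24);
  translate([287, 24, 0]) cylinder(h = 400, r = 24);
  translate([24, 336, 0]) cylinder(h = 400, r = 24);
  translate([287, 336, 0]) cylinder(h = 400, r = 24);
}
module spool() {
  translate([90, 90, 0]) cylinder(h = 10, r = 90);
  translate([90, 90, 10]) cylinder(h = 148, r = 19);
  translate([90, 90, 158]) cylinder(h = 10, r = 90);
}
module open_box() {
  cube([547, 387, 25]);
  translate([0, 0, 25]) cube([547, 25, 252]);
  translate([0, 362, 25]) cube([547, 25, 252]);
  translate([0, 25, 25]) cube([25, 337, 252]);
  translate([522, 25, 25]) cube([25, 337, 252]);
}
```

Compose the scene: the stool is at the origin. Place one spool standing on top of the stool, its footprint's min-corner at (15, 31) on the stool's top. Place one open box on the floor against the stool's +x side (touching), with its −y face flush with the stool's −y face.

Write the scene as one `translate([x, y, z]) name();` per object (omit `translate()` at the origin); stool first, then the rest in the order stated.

stool();
translate([15, 31, 425]) spool();
translate([311, 0, 0]) open_box();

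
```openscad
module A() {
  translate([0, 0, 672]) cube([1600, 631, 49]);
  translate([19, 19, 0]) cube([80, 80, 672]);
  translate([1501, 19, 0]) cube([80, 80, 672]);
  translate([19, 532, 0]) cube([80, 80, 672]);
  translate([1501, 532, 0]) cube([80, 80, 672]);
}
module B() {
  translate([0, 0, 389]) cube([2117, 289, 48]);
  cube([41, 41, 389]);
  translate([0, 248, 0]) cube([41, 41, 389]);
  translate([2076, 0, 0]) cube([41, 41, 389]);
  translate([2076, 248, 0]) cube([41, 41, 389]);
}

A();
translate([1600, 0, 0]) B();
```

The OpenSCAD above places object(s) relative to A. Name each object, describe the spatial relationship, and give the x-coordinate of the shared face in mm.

A is a table. B is a bench. The bench is against the table's +x side, with their −y faces flush. The x-coordinate of the shared face is 1600 mm.

The table's +x face and the bench's −x face are both at x = 1600 mm.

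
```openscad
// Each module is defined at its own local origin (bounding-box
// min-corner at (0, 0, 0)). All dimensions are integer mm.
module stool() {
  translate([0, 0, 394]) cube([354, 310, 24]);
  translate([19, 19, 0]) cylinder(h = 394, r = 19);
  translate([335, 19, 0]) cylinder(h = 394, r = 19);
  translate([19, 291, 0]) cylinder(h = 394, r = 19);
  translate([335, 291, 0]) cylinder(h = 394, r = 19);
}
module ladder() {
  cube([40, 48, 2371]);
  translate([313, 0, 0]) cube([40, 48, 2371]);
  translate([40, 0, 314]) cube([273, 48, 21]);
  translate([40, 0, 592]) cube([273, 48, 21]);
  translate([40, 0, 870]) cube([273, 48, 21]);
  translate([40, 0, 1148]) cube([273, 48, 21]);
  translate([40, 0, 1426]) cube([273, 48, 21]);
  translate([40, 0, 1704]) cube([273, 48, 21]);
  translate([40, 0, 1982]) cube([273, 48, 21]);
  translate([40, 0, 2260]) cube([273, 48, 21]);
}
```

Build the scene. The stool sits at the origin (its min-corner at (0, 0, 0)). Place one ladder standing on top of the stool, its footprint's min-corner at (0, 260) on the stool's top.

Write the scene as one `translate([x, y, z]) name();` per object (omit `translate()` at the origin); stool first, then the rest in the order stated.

stool();
translate([0, 260, 418]) ladder();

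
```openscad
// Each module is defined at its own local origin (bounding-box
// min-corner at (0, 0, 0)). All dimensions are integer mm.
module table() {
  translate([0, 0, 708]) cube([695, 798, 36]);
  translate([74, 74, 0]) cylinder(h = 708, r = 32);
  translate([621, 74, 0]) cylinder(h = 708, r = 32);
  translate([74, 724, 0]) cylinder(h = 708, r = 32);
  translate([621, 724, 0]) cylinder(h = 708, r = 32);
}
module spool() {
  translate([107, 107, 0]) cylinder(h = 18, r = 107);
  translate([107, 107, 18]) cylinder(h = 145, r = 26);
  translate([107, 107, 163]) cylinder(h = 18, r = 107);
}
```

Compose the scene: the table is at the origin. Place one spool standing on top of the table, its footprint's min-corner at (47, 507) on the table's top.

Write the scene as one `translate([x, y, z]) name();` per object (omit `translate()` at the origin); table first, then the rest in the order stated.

table();
translate([47, 507, 744]) spool();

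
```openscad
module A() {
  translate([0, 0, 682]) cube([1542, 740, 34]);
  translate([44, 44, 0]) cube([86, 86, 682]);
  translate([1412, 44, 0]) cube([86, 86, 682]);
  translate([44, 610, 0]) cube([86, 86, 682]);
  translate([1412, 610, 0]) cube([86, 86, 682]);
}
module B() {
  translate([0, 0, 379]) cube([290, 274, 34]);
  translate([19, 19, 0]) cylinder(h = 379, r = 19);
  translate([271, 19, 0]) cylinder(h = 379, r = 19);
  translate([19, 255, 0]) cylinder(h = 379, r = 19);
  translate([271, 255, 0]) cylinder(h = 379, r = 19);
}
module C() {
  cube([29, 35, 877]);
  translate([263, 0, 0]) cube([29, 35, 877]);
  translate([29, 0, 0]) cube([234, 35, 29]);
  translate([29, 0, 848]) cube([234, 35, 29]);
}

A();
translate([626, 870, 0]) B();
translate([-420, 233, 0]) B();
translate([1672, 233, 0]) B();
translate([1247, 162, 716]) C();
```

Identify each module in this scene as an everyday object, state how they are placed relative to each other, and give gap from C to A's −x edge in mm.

The picture frame's min-x is at 1247; the table's min-x is 0; gap = 1247 mm.

A is a table. B is a stool. C is a picture frame. Three stools sit around the table at the +y, −x, +x sides. The picture frame is on top of the table. The gap from the picture frame to the table's −x edge is 1247 mm.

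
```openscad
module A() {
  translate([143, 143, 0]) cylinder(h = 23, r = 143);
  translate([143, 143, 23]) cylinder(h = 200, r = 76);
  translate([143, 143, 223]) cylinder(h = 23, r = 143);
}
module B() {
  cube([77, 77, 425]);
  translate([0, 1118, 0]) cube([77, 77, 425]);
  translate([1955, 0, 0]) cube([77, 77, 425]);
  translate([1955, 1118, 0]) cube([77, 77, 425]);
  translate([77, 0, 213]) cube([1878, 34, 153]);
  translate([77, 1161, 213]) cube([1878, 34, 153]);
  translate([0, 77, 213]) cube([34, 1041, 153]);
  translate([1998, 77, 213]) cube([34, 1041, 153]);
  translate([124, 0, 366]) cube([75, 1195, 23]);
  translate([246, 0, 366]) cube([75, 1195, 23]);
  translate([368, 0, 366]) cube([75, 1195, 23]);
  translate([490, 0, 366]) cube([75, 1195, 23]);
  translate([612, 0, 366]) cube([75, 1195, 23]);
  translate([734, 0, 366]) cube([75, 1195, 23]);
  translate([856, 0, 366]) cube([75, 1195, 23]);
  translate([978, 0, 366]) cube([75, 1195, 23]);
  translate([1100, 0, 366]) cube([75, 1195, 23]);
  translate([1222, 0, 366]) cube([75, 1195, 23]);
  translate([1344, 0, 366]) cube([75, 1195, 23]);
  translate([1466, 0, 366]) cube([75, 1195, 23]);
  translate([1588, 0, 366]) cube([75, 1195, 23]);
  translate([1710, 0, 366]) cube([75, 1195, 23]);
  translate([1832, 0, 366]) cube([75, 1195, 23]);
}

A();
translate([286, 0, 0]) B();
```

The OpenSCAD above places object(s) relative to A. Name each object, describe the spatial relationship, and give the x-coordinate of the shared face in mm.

A is a spool. B is a bed frame. The bed frame is against the spool's +x side, with their −y faces flush. The x-coordinate of the shared face is 286 mm.

The spool's +x face and the bed frame's −x face are both at x = 286 mm.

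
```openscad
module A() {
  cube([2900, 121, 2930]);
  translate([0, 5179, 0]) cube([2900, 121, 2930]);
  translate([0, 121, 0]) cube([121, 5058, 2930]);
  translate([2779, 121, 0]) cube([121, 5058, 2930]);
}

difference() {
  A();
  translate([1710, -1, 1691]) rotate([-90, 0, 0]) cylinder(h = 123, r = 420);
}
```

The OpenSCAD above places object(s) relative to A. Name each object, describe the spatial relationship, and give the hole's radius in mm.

The subtracted cylinder has r = 420 mm.

A is a house frame. The house frame has a circular hole through its front wall. The hole's radius is 420 mm.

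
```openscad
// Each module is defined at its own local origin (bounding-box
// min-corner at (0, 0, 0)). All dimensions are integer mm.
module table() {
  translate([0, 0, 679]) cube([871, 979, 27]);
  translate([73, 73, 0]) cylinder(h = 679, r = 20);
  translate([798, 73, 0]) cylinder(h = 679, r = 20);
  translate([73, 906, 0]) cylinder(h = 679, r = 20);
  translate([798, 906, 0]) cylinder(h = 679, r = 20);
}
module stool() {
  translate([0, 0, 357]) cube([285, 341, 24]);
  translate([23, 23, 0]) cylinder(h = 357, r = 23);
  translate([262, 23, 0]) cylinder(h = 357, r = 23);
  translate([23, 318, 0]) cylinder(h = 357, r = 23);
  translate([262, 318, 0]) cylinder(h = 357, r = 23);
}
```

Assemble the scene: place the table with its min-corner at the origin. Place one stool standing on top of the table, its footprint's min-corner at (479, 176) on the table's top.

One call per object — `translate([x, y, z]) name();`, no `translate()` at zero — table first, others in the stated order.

table();
translate([479, 176, 706]) stool();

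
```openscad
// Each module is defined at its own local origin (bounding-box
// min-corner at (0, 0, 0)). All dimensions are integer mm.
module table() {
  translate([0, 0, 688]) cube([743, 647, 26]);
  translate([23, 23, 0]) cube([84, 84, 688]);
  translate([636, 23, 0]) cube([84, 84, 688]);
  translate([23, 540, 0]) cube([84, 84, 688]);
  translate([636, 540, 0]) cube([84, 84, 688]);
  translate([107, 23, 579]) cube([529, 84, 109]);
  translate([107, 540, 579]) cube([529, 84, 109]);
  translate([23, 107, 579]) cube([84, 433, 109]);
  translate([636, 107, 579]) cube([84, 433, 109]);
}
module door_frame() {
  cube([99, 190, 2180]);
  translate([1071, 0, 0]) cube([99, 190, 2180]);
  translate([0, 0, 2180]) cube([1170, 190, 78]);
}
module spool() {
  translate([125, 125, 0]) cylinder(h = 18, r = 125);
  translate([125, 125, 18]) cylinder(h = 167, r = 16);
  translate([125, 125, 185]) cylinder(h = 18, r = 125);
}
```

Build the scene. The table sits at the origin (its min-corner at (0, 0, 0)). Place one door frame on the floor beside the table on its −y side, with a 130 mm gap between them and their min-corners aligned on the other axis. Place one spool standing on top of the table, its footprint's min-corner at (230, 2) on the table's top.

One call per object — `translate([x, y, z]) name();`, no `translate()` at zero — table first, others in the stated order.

table();
translate([0, -320, 0]) door_frame();
translate([230, 2, 714]) spool();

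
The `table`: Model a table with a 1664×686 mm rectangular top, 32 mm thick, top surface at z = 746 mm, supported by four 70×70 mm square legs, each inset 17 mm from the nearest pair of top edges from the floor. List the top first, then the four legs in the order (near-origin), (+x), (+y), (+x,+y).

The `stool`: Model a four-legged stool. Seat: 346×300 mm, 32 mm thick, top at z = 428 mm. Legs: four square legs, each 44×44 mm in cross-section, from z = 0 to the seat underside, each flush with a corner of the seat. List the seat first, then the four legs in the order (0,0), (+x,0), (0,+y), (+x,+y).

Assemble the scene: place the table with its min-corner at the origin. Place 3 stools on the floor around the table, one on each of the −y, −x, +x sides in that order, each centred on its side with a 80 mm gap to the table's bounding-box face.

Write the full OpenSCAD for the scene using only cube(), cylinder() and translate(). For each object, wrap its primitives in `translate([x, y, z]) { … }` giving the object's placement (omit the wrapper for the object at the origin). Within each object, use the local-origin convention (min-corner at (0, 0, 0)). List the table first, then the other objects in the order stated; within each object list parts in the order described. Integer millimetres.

translate([0, 0, 714]) cube([1664, 686, 32]);
translate([17, 17, 0]) cube([70, 70, 714]);
translate([1577, 17, 0]) cube([70, 70, 714]);
translate([17, 599, 0]) cube([70, 70, 714]);
translate([1577, 599, 0]) cube([70, 70, 714]);
translate([659, -380, 0]) {
  translate([0, 0, 396]) cube([346, 300, 32]);
  cube([44, 44, 396]);
  translate([302, 0, 0]) cube([44, 44, 396]);
  translate([0, 256, 0]) cube([44, 44, 396]);
  translate([302, 256, 0]) cube([44, 44, 396]);
}
translate([-426, 193, 0]) {
  translate([0, 0, 396]) cube([346, 300, 32]);
  cube([44, 44, 396]);
  translate([302, 0, 0]) cube([44, 44, 396]);
  translate([0, 256, 0]) cube([44, 44, 396]);
  translate([302, 256, 0]) cube([44, 44, 396]);
}
translate([1744, 193, 0]) {
  translate([0, 0, 396]) cube([346, 300, 32]);
  cube([44, 44, 396]);
  translate([302, 0, 0]) cube([44, 44, 396]);
  translate([0, 256, 0]) cube([44, 44, 396]);
  translate([302, 256, 0]) cube([44, 44, 396]);
}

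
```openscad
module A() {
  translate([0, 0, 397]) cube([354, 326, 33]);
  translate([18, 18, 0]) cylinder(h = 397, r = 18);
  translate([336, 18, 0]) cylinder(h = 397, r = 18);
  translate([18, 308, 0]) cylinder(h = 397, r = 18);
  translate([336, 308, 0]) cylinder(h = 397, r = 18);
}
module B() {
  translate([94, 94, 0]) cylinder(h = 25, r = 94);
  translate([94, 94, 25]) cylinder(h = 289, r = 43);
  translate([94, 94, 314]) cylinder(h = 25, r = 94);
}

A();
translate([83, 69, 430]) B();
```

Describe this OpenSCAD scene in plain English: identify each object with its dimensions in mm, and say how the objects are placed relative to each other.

A is a four-legged stool. The seat is 354×326 mm, 33 mm thick, top at z = 430 mm. It stands on four round legs, each 36 mm in diameter, from z = 0 to the seat underside, each leg's axis is inset half a diameter from the nearest pair of seat edges (so the leg's bounding box is flush with the corner).

B is a spool: two coaxial disc flanges of radius 94 mm and thickness 25 mm, joined by a core cylinder of radius 43 mm and height 289 mm. The lower flange rests on z = 0 and the three cylinders share a vertical axis.

The spool is on top of the stool, centred.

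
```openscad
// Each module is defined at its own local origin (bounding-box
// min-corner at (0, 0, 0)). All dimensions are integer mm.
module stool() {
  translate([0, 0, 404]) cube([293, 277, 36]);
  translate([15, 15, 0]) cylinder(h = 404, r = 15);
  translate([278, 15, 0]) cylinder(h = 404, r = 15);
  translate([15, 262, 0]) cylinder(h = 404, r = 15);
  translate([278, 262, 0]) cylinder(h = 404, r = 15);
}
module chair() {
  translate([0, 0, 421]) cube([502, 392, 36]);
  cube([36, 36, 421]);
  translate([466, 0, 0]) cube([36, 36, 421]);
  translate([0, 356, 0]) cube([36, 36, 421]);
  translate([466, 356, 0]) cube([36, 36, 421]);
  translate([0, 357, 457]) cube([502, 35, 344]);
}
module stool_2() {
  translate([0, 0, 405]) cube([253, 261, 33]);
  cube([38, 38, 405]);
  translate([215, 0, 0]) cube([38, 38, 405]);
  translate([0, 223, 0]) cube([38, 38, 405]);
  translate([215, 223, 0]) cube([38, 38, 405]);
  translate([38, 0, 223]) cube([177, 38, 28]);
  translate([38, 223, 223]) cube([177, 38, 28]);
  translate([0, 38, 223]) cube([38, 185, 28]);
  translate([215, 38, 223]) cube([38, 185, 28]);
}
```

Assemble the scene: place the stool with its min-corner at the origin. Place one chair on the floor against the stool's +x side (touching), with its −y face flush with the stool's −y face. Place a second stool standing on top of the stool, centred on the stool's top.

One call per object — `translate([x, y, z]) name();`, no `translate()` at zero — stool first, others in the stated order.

stool();
translate([293, 0, 0]) chair();
translate([20, 8, 440]) stool_2();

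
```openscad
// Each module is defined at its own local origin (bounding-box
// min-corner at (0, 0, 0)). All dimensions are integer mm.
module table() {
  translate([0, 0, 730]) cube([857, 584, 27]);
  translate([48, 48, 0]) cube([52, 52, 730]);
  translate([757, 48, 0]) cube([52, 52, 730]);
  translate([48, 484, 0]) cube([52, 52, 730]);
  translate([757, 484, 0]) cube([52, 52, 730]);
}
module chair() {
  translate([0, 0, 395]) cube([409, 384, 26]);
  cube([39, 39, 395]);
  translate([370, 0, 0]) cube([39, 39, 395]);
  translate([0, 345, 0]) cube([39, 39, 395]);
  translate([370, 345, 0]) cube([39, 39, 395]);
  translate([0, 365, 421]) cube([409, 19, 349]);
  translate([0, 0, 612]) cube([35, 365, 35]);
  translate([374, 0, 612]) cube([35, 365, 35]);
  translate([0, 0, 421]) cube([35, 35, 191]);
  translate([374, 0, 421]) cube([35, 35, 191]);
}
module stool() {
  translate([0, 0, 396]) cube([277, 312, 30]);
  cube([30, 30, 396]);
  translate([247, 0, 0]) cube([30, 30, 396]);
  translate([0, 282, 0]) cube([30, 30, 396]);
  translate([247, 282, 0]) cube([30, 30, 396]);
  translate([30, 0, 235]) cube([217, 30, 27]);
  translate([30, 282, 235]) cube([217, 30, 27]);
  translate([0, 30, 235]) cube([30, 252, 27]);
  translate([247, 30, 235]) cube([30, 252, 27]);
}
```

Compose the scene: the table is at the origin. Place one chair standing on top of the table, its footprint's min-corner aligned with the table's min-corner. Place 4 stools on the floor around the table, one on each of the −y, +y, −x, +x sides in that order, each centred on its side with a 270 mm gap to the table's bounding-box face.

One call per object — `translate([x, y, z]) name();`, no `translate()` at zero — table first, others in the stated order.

table();
translate([0, 0, 757]) chair();
translate([290, -582, 0]) stool();
translate([290, 854, 0]) stool();
translate([-547, 136, 0]) stool();
translate([1127, 136, 0]) stool();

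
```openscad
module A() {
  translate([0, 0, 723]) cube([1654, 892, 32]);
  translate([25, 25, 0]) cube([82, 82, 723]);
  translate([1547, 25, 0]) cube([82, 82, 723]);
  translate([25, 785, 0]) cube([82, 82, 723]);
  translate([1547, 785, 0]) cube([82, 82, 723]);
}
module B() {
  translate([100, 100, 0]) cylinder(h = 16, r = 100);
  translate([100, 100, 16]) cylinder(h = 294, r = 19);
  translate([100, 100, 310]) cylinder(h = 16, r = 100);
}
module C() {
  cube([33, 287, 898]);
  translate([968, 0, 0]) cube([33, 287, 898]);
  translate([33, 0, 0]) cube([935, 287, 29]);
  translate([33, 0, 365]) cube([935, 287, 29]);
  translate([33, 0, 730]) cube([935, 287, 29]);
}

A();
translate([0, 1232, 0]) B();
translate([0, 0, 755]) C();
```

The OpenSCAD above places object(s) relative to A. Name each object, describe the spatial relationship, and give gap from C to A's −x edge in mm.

A is a table. B is a spool. C is a bookshelf. The spool is on the floor beside the table on its +y side. The bookshelf is on top of the table. The gap from the bookshelf to the table's −x edge is 0 mm.

The bookshelf's min-x is at 0; the table's min-x is 0; gap = 0 mm.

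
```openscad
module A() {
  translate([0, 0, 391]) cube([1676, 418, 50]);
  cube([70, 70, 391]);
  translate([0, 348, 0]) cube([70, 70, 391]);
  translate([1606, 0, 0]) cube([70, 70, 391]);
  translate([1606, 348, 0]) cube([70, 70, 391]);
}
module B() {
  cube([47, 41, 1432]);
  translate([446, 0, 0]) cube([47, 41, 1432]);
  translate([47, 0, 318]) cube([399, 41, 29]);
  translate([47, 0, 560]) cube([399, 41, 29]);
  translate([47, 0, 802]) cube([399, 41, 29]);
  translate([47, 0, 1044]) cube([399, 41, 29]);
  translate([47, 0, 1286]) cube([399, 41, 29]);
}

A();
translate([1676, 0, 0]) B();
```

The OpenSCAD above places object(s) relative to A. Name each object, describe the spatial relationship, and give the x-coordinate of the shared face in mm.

A is a bench. B is a ladder. The ladder is against the bench's +x side, with their −y faces flush. The x-coordinate of the shared face is 1676 mm.

The bench's +x face and the ladder's −x face are both at x = 1676 mm.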